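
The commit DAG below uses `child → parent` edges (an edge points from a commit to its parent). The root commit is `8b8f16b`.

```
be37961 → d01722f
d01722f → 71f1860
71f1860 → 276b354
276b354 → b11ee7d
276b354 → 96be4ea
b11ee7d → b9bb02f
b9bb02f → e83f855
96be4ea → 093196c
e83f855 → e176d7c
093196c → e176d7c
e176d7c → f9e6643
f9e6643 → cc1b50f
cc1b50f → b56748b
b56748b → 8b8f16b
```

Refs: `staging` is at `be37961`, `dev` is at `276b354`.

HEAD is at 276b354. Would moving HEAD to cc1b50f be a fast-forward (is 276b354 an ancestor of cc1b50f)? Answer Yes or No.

No

A fast-forward from 276b354 to cc1b50f is possible iff 276b354 is an ancestor of cc1b50f.
Ancestors of cc1b50f: {8b8f16b, b56748b, cc1b50f}.
276b354 is not among them, so fast-forward is not possible.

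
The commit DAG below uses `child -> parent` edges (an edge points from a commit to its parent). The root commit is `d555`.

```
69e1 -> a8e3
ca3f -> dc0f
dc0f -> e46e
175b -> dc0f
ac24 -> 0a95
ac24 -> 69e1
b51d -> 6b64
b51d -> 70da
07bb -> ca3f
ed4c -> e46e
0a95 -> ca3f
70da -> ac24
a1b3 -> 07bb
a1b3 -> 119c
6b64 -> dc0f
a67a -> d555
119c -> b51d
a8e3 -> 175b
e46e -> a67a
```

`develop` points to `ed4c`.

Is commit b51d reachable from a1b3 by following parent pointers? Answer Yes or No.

Yes

Ancestors of a1b3 (commits reachable by following parents): {07bb, 0a95, 119c, 175b, 69e1, 6b64, 70da, a1b3, a67a, a8e3, ac24, b51d, ca3f, d555, dc0f, e46e}.
b51d is in that set, so it is an ancestor of a1b3.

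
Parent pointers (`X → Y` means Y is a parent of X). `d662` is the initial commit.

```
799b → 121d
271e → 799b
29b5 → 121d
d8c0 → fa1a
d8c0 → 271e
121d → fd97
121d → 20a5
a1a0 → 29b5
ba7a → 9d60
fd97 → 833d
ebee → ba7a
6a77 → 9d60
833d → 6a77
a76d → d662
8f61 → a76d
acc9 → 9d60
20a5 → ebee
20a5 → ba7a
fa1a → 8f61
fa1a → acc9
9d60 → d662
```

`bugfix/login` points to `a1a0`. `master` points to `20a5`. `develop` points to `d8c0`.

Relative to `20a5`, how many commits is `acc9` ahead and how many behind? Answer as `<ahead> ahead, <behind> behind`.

Reachable from acc9: {9d60, acc9, d662}.
Reachable from 20a5: {20a5, 9d60, ba7a, d662, ebee}.
Only in acc9's history (ahead): {acc9} — 1.
Only in 20a5's history (behind): {20a5, ba7a, ebee} — 3.

1 ahead, 3 behind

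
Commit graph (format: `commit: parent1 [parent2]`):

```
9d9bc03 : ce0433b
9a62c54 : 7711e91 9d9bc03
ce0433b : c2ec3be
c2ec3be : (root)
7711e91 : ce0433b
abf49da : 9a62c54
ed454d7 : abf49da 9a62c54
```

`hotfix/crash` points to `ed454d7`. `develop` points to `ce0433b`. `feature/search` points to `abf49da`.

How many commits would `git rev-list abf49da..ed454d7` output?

1

Reachable from ed454d7: {7711e91, 9a62c54, 9d9bc03, abf49da, c2ec3be, ce0433b, ed454d7}.
Reachable from abf49da: {7711e91, 9a62c54, 9d9bc03, abf49da, c2ec3be, ce0433b}.
In ed454d7's history but not abf49da's: {ed454d7} — 1 commit.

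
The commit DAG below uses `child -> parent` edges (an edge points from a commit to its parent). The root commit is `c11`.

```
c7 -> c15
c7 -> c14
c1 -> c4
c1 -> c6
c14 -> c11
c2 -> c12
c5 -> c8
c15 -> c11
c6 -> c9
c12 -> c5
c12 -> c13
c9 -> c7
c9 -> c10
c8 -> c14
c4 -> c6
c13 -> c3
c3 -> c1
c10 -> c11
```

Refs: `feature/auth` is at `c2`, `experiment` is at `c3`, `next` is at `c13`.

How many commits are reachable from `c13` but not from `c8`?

9

Reachable from c13: {c1, c10, c11, c13, c14, c15, c3, c4, c6, c7, c9}.
Reachable from c8: {c11, c14, c8}.
In c13's history but not c8's: {c1, c10, c13, c15, c3, c4, c6, c7, c9} — 9 commits.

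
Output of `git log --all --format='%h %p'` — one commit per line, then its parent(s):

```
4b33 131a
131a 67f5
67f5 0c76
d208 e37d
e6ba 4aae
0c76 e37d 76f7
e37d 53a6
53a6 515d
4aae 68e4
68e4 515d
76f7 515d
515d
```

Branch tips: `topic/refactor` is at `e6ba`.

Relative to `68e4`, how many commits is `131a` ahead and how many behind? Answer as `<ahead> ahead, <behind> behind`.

6 ahead, 1 behind

Reachable from 131a: {0c76, 131a, 515d, 53a6, 67f5, 76f7, e37d}.
Reachable from 68e4: {515d, 68e4}.
Only in 131a's history (ahead): {0c76, 131a, 53a6, 67f5, 76f7, e37d} — 6.
Only in 68e4's history (behind): {68e4} — 1.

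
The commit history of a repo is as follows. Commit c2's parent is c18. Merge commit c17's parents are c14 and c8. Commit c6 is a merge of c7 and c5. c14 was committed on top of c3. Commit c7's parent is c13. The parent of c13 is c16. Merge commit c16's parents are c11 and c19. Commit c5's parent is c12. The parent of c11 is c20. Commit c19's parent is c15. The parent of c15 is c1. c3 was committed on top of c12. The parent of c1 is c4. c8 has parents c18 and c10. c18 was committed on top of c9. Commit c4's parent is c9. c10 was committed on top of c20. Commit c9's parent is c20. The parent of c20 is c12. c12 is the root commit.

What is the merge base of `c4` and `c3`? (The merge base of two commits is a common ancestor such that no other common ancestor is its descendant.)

Ancestors of c4: {c12, c20, c4, c9}.
Ancestors of c3: {c12, c3}.
Common ancestors: {c12}.
The only common ancestor is c12, so it is the merge base.

c12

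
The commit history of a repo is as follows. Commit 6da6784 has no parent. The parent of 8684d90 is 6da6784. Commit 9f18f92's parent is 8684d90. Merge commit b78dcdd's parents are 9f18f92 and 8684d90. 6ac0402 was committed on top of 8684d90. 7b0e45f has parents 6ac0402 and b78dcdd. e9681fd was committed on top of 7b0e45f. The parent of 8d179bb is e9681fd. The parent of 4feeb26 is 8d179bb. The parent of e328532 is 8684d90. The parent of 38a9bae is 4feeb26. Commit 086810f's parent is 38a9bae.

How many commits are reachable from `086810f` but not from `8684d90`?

9

Reachable from 086810f: {086810f, 38a9bae, 4feeb26, 6ac0402, 6da6784, 7b0e45f, 8684d90, 8d179bb, 9f18f92, b78dcdd, e9681fd}.
Reachable from 8684d90: {6da6784, 8684d90}.
In 086810f's history but not 8684d90's: {086810f, 38a9bae, 4feeb26, 6ac0402, 7b0e45f, 8d179bb, 9f18f92, b78dcdd, e9681fd} — 9 commits.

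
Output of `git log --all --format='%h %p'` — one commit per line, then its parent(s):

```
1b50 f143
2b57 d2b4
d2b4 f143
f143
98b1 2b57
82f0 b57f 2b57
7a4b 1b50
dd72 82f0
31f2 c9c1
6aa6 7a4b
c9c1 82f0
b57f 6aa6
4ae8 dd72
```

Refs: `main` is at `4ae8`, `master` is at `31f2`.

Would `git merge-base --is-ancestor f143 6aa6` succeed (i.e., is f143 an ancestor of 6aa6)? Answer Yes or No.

Ancestors of 6aa6 (commits reachable by following parents): {1b50, 6aa6, 7a4b, f143}.
f143 is in that set, so it is an ancestor of 6aa6.

Yes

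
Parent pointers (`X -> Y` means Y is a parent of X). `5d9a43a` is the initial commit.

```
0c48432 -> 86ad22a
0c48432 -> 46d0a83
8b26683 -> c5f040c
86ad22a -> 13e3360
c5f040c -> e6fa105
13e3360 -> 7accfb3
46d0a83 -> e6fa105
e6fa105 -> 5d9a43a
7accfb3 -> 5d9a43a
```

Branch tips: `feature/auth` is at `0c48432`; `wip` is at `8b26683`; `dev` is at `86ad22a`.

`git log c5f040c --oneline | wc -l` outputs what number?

3

Walking parent pointers from c5f040c: reachable set = {5d9a43a, c5f040c, e6fa105}.
That is 3 commits.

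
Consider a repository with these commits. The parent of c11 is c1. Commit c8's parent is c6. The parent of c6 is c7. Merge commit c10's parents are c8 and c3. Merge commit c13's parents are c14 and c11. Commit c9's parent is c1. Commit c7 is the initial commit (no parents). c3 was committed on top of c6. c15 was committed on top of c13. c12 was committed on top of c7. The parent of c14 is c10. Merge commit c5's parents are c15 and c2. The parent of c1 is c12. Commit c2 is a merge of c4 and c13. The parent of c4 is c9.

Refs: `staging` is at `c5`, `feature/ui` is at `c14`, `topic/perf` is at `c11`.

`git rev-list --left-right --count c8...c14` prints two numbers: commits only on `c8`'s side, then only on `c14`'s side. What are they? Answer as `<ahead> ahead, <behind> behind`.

0 ahead, 3 behind

Reachable from c8: {c6, c7, c8}.
Reachable from c14: {c10, c14, c3, c6, c7, c8}.
Only in c8's history (ahead): {} — 0.
Only in c14's history (behind): {c10, c14, c3} — 3.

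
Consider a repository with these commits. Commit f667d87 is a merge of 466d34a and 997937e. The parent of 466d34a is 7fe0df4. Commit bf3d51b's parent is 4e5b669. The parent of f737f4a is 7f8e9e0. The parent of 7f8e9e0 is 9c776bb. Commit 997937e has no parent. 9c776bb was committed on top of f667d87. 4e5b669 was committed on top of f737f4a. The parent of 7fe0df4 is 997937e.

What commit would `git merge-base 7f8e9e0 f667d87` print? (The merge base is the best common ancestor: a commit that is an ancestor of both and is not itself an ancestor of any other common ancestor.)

f667d87

Ancestors of 7f8e9e0: {466d34a, 7f8e9e0, 7fe0df4, 997937e, 9c776bb, f667d87}.
Ancestors of f667d87: {466d34a, 7fe0df4, 997937e, f667d87}.
Common ancestors: {466d34a, 7fe0df4, 997937e, f667d87}.
Among these, f667d87 is not an ancestor of any other common ancestor — it is the merge base.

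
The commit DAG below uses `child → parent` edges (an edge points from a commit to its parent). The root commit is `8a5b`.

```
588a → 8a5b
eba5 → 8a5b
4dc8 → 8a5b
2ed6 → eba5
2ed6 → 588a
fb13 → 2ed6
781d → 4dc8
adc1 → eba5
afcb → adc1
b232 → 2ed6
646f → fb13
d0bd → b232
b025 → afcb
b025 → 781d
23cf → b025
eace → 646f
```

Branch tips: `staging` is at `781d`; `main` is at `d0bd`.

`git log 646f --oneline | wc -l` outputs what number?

6

Walking parent pointers from 646f: reachable set = {2ed6, 588a, 646f, 8a5b, eba5, fb13}.
That is 6 commits.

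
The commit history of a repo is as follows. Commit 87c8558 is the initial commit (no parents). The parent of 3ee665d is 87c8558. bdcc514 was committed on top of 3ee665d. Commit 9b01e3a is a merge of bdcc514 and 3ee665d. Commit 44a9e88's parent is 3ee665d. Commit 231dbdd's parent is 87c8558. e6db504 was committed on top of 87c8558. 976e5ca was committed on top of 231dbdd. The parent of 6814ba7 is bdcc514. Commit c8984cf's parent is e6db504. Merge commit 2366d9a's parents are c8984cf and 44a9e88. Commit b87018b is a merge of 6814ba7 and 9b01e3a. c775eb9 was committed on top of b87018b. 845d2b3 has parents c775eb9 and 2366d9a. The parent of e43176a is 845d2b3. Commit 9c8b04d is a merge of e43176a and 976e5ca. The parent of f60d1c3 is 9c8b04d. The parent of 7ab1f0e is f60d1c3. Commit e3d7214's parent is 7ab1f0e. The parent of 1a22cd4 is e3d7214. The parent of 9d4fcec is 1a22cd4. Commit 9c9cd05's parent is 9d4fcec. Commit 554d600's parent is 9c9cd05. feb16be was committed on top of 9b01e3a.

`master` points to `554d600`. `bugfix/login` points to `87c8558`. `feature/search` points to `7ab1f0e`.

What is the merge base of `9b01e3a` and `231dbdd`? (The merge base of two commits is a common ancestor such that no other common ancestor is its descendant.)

Ancestors of 9b01e3a: {3ee665d, 87c8558, 9b01e3a, bdcc514}.
Ancestors of 231dbdd: {231dbdd, 87c8558}.
Common ancestors: {87c8558}.
The only common ancestor is 87c8558, so it is the merge base.

87c8558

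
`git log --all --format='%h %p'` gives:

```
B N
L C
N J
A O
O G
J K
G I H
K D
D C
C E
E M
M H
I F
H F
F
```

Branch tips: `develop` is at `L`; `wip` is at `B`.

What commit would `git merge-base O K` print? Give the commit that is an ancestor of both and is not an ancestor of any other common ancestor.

Ancestors of O: {F, G, H, I, O}.
Ancestors of K: {C, D, E, F, H, K, M}.
Common ancestors: {F, H}.
Among these, H is not an ancestor of any other common ancestor — it is the merge base.

H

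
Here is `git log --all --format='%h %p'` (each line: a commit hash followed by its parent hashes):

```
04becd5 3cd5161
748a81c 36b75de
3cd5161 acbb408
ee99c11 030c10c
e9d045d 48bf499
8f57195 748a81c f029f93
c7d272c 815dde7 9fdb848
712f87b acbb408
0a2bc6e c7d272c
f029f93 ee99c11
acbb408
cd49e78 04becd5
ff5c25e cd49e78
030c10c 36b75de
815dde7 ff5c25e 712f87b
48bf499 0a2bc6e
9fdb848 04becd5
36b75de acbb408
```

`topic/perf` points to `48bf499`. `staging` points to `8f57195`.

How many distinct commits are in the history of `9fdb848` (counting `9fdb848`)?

4

Walking parent pointers from 9fdb848: reachable set = {04becd5, 3cd5161, 9fdb848, acbb408}.
That is 4 commits.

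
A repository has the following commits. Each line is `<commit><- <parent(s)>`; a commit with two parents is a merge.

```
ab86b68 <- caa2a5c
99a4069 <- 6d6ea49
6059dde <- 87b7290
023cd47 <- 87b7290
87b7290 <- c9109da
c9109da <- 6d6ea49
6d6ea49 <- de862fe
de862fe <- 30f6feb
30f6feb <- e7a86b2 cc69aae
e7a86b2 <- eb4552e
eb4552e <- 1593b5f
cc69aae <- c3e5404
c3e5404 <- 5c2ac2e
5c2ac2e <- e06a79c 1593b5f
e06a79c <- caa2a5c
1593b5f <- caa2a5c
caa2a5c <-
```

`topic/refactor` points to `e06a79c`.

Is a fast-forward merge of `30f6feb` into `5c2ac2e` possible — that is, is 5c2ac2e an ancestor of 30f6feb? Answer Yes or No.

A fast-forward from 5c2ac2e to 30f6feb is possible iff 5c2ac2e is an ancestor of 30f6feb.
Ancestors of 30f6feb: {1593b5f, 30f6feb, 5c2ac2e, c3e5404, caa2a5c, cc69aae, e06a79c, e7a86b2, eb4552e}.
5c2ac2e is among them, so fast-forward is possible.

Yes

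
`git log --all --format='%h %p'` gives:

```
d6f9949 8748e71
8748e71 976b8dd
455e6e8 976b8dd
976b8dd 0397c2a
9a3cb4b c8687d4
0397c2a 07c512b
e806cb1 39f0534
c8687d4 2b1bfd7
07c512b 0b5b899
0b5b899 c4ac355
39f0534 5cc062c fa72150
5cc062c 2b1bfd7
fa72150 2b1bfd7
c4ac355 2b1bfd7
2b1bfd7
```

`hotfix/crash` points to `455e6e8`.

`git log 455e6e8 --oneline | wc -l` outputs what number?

7

Walking parent pointers from 455e6e8: reachable set = {0397c2a, 07c512b, 0b5b899, 2b1bfd7, 455e6e8, 976b8dd, c4ac355}.
That is 7 commits.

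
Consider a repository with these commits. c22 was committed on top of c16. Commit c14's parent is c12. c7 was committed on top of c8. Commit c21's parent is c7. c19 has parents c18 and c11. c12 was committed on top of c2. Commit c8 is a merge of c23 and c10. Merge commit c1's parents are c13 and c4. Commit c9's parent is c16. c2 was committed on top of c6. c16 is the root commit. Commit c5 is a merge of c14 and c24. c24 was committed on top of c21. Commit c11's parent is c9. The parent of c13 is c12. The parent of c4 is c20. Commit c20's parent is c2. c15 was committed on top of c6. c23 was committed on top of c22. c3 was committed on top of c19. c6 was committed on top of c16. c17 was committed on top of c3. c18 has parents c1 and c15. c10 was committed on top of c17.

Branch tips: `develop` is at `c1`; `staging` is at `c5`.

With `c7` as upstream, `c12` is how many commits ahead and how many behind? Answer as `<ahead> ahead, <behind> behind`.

Reachable from c12: {c12, c16, c2, c6}.
Reachable from c7: {c1, c10, c11, c12, c13, c15, c16, c17, c18, c19, c2, c20, c22, c23, c3, c4, c6, c7, c8, c9}.
Only in c12's history (ahead): {} — 0.
Only in c7's history (behind): {c1, c10, c11, c13, c15, c17, c18, c19, c20, c22, c23, c3, c4, c7, c8, c9} — 16.

0 ahead, 16 behind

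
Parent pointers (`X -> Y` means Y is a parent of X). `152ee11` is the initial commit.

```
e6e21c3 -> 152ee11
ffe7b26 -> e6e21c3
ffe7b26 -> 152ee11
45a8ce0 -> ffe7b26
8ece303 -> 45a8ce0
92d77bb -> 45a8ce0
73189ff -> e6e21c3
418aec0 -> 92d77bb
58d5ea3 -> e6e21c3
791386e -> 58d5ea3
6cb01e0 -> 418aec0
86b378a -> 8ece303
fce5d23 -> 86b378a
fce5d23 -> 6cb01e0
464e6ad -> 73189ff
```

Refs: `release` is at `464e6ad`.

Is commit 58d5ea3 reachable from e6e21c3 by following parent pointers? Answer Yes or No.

Ancestors of e6e21c3: {152ee11, e6e21c3}.
58d5ea3 is not in that set, so it is not an ancestor of e6e21c3.

No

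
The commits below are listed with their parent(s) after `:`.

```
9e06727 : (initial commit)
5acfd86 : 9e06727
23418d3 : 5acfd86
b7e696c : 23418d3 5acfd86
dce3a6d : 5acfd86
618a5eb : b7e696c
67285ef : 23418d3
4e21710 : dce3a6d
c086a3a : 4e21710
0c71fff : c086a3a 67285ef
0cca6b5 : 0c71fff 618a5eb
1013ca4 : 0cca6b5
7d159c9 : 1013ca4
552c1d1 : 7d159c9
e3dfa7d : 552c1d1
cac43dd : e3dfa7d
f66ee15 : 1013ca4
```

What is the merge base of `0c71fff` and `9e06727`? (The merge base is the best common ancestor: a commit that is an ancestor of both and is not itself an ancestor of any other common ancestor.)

Ancestors of 0c71fff: {0c71fff, 23418d3, 4e21710, 5acfd86, 67285ef, 9e06727, c086a3a, dce3a6d}.
Ancestors of 9e06727: {9e06727}.
Common ancestors: {9e06727}.
The only common ancestor is 9e06727, so it is the merge base.

9e06727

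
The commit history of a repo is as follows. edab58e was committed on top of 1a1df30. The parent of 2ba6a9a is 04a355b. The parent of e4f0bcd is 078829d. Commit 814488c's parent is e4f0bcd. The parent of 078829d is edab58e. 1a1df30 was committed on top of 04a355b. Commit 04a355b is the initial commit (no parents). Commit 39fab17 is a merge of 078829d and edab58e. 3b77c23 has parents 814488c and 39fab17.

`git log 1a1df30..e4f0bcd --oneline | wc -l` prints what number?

Reachable from e4f0bcd: {04a355b, 078829d, 1a1df30, e4f0bcd, edab58e}.
Reachable from 1a1df30: {04a355b, 1a1df30}.
In e4f0bcd's history but not 1a1df30's: {078829d, e4f0bcd, edab58e} — 3 commits.

3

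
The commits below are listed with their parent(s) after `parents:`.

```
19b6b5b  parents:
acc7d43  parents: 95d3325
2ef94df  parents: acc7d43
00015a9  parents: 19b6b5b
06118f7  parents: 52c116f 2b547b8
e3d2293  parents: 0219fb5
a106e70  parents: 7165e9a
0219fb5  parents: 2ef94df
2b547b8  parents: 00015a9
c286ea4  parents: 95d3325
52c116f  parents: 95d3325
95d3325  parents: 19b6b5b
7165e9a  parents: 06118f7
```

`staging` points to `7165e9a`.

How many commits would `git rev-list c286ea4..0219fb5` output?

3

Reachable from 0219fb5: {0219fb5, 19b6b5b, 2ef94df, 95d3325, acc7d43}.
Reachable from c286ea4: {19b6b5b, 95d3325, c286ea4}.
In 0219fb5's history but not c286ea4's: {0219fb5, 2ef94df, acc7d43} — 3 commits.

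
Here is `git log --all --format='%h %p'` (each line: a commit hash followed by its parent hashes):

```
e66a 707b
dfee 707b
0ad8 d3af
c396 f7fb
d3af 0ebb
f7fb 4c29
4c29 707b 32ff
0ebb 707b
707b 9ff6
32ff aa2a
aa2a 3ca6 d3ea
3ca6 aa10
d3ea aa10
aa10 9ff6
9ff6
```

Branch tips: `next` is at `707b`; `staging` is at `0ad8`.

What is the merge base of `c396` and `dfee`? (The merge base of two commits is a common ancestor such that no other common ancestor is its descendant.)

707b

Ancestors of c396: {32ff, 3ca6, 4c29, 707b, 9ff6, aa10, aa2a, c396, d3ea, f7fb}.
Ancestors of dfee: {707b, 9ff6, dfee}.
Common ancestors: {707b, 9ff6}.
Among these, 707b is not an ancestor of any other common ancestor — it is the merge base.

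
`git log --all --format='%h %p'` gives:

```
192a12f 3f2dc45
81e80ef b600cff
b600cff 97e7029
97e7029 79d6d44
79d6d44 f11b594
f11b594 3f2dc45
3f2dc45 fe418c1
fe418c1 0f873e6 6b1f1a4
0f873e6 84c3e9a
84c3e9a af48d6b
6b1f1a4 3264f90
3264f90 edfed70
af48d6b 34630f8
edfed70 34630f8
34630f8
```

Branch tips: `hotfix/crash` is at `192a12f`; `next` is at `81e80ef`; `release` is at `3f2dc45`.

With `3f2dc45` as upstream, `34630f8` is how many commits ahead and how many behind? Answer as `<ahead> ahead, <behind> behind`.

0 ahead, 8 behind

Reachable from 34630f8: {34630f8}.
Reachable from 3f2dc45: {0f873e6, 3264f90, 34630f8, 3f2dc45, 6b1f1a4, 84c3e9a, af48d6b, edfed70, fe418c1}.
Only in 34630f8's history (ahead): {} — 0.
Only in 3f2dc45's history (behind): {0f873e6, 3264f90, 3f2dc45, 6b1f1a4, 84c3e9a, af48d6b, edfed70, fe418c1} — 8.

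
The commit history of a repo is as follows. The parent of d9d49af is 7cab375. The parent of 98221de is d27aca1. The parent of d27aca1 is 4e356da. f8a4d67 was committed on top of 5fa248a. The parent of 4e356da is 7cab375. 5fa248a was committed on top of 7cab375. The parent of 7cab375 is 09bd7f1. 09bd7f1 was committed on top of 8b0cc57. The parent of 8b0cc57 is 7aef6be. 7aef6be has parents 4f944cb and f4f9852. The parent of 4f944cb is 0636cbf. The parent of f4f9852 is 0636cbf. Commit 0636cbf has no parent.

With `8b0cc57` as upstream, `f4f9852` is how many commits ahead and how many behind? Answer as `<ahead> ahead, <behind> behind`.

Reachable from f4f9852: {0636cbf, f4f9852}.
Reachable from 8b0cc57: {0636cbf, 4f944cb, 7aef6be, 8b0cc57, f4f9852}.
Only in f4f9852's history (ahead): {} — 0.
Only in 8b0cc57's history (behind): {4f944cb, 7aef6be, 8b0cc57} — 3.

0 ahead, 3 behind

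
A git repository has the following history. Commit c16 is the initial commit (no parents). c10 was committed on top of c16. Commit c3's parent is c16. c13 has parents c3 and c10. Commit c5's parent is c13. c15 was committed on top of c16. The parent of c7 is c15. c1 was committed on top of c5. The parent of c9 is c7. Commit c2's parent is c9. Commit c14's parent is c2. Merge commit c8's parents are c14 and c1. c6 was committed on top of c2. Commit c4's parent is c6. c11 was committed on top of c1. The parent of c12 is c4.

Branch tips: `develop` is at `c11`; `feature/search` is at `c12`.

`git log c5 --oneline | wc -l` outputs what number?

Walking parent pointers from c5: reachable set = {c10, c13, c16, c3, c5}.
That is 5 commits.

5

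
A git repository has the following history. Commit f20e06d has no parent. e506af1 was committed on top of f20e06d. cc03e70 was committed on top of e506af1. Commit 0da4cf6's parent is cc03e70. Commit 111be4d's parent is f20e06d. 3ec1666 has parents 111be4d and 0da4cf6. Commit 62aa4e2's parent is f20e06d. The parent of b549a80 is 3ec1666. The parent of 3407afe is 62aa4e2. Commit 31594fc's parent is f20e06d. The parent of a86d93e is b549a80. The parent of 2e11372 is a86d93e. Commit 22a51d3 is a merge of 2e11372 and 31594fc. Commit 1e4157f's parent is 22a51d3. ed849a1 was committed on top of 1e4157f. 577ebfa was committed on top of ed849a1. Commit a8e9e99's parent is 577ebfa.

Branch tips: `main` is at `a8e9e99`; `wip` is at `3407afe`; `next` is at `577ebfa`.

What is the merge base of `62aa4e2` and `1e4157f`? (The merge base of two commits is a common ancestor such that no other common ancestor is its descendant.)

Ancestors of 62aa4e2: {62aa4e2, f20e06d}.
Ancestors of 1e4157f: {0da4cf6, 111be4d, 1e4157f, 22a51d3, 2e11372, 31594fc, 3ec1666, a86d93e, b549a80, cc03e70, e506af1, f20e06d}.
Common ancestors: {f20e06d}.
The only common ancestor is f20e06d, so it is the merge base.

f20e06d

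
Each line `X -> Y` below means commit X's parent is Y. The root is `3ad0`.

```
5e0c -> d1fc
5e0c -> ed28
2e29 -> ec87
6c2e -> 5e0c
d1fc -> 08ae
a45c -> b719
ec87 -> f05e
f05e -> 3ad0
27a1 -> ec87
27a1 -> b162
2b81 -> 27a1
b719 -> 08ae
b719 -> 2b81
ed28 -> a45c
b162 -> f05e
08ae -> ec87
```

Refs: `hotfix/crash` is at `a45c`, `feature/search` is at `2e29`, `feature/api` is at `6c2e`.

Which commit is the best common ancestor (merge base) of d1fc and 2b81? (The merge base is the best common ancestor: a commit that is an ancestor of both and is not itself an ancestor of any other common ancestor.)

Ancestors of d1fc: {08ae, 3ad0, d1fc, ec87, f05e}.
Ancestors of 2b81: {27a1, 2b81, 3ad0, b162, ec87, f05e}.
Common ancestors: {3ad0, ec87, f05e}.
Among these, ec87 is not an ancestor of any other common ancestor — it is the merge base.

ec87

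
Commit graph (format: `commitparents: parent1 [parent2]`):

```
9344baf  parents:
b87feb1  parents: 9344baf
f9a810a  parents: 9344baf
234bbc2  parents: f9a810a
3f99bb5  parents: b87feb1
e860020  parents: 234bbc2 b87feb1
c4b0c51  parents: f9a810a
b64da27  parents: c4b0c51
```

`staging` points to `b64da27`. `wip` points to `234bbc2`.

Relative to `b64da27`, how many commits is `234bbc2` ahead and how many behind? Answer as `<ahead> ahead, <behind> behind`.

Reachable from 234bbc2: {234bbc2, 9344baf, f9a810a}.
Reachable from b64da27: {9344baf, b64da27, c4b0c51, f9a810a}.
Only in 234bbc2's history (ahead): {234bbc2} — 1.
Only in b64da27's history (behind): {b64da27, c4b0c51} — 2.

1 ahead, 2 behind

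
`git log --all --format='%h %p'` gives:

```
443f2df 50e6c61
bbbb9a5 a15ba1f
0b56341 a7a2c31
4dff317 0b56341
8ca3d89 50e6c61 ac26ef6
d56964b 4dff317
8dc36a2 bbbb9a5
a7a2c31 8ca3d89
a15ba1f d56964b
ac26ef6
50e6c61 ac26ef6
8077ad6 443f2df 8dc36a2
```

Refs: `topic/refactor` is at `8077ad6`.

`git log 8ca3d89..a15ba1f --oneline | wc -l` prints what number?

5

Reachable from a15ba1f: {0b56341, 4dff317, 50e6c61, 8ca3d89, a15ba1f, a7a2c31, ac26ef6, d56964b}.
Reachable from 8ca3d89: {50e6c61, 8ca3d89, ac26ef6}.
In a15ba1f's history but not 8ca3d89's: {0b56341, 4dff317, a15ba1f, a7a2c31, d56964b} — 5 commits.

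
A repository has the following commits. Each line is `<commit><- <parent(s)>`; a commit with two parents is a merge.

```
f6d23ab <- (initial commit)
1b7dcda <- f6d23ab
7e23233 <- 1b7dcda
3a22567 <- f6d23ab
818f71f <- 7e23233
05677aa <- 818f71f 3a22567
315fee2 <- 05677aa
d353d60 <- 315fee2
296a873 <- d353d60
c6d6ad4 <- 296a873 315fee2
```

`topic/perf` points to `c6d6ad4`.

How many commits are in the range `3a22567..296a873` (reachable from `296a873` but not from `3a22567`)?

7

Reachable from 296a873: {05677aa, 1b7dcda, 296a873, 315fee2, 3a22567, 7e23233, 818f71f, d353d60, f6d23ab}.
Reachable from 3a22567: {3a22567, f6d23ab}.
In 296a873's history but not 3a22567's: {05677aa, 1b7dcda, 296a873, 315fee2, 7e23233, 818f71f, d353d60} — 7 commits.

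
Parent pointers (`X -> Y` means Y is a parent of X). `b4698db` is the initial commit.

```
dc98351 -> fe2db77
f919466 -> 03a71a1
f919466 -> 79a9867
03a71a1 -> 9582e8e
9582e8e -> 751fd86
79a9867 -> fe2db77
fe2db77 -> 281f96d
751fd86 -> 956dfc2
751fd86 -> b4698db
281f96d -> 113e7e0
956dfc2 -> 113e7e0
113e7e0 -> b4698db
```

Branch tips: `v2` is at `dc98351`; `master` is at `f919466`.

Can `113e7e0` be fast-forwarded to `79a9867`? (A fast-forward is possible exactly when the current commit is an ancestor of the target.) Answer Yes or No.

A fast-forward from 113e7e0 to 79a9867 is possible iff 113e7e0 is an ancestor of 79a9867.
Ancestors of 79a9867: {113e7e0, 281f96d, 79a9867, b4698db, fe2db77}.
113e7e0 is among them, so fast-forward is possible.

Yes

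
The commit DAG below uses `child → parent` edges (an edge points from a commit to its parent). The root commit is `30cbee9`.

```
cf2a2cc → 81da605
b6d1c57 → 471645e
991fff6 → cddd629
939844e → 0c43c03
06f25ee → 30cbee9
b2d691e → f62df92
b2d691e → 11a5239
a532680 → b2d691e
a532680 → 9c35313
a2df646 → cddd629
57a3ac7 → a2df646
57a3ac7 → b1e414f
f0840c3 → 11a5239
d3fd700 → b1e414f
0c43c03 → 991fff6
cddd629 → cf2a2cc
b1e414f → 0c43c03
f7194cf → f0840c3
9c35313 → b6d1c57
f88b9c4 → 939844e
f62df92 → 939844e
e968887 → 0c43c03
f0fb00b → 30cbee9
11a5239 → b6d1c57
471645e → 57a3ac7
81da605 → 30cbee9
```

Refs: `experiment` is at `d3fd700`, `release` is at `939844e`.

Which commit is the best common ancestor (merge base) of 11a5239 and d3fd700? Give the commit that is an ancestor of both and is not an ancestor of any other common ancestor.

Ancestors of 11a5239: {0c43c03, 11a5239, 30cbee9, 471645e, 57a3ac7, 81da605, 991fff6, a2df646, b1e414f, b6d1c57, cddd629, cf2a2cc}.
Ancestors of d3fd700: {0c43c03, 30cbee9, 81da605, 991fff6, b1e414f, cddd629, cf2a2cc, d3fd700}.
Common ancestors: {0c43c03, 30cbee9, 81da605, 991fff6, b1e414f, cddd629, cf2a2cc}.
Among these, b1e414f is not an ancestor of any other common ancestor — it is the merge base.

b1e414f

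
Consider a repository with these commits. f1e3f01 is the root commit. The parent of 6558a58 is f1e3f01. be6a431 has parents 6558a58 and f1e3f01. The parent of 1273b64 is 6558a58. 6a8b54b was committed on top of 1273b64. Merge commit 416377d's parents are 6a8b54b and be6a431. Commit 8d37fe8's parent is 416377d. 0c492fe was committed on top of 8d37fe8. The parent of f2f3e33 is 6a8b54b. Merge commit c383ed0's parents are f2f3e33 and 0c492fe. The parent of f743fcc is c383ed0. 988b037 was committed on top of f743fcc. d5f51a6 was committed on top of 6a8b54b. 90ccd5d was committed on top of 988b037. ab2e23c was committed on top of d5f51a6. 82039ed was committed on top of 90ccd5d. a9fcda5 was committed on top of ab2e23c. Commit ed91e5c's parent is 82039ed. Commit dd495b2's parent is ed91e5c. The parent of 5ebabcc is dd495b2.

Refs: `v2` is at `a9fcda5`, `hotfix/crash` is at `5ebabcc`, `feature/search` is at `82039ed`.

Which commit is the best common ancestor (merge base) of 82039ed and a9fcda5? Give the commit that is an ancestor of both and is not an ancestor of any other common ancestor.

Ancestors of 82039ed: {0c492fe, 1273b64, 416377d, 6558a58, 6a8b54b, 82039ed, 8d37fe8, 90ccd5d, 988b037, be6a431, c383ed0, f1e3f01, f2f3e33, f743fcc}.
Ancestors of a9fcda5: {1273b64, 6558a58, 6a8b54b, a9fcda5, ab2e23c, d5f51a6, f1e3f01}.
Common ancestors: {1273b64, 6558a58, 6a8b54b, f1e3f01}.
Among these, 6a8b54b is not an ancestor of any other common ancestor — it is the merge base.

6a8b54b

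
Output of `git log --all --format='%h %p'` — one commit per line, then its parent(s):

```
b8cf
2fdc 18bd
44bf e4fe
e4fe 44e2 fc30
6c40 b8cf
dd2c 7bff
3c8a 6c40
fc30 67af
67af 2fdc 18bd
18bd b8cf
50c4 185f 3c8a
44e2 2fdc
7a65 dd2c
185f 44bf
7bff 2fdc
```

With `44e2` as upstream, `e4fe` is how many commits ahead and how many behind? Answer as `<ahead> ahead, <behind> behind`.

3 ahead, 0 behind

Reachable from e4fe: {18bd, 2fdc, 44e2, 67af, b8cf, e4fe, fc30}.
Reachable from 44e2: {18bd, 2fdc, 44e2, b8cf}.
Only in e4fe's history (ahead): {67af, e4fe, fc30} — 3.
Only in 44e2's history (behind): {} — 0.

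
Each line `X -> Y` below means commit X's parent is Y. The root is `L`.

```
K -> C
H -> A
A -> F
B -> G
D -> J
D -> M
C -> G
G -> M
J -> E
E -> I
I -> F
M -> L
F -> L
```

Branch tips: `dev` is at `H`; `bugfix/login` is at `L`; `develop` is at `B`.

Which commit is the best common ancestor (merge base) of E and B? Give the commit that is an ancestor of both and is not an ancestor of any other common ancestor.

L

Ancestors of E: {E, F, I, L}.
Ancestors of B: {B, G, L, M}.
Common ancestors: {L}.
The only common ancestor is L, so it is the merge base.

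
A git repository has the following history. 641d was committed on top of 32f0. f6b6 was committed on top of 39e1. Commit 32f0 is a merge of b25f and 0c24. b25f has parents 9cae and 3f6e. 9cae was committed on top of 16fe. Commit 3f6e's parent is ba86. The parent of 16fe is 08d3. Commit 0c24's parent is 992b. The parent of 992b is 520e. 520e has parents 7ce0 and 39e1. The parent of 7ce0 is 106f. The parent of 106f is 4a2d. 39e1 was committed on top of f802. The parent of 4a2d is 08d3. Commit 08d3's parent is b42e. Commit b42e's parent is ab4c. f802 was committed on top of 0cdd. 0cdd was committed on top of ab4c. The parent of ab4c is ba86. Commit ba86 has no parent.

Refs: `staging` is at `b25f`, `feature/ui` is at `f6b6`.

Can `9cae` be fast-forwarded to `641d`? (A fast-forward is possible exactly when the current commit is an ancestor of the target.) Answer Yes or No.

A fast-forward from 9cae to 641d is possible iff 9cae is an ancestor of 641d.
Ancestors of 641d: {08d3, 0c24, 0cdd, 106f, 16fe, 32f0, 39e1, 3f6e, 4a2d, 520e, 641d, 7ce0, 992b, 9cae, ab4c, b25f, b42e, ba86, f802}.
9cae is among them, so fast-forward is possible.

Yes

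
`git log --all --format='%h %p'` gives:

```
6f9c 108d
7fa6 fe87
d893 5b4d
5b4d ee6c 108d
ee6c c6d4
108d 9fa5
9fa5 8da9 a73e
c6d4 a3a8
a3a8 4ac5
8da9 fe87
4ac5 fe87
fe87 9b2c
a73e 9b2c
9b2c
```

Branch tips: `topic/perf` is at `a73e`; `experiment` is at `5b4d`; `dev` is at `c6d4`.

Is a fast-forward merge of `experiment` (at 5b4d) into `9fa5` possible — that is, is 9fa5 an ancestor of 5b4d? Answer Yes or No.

A fast-forward from 9fa5 to 5b4d is possible iff 9fa5 is an ancestor of 5b4d.
Ancestors of 5b4d: {108d, 4ac5, 5b4d, 8da9, 9b2c, 9fa5, a3a8, a73e, c6d4, ee6c, fe87}.
9fa5 is among them, so fast-forward is possible.

Yes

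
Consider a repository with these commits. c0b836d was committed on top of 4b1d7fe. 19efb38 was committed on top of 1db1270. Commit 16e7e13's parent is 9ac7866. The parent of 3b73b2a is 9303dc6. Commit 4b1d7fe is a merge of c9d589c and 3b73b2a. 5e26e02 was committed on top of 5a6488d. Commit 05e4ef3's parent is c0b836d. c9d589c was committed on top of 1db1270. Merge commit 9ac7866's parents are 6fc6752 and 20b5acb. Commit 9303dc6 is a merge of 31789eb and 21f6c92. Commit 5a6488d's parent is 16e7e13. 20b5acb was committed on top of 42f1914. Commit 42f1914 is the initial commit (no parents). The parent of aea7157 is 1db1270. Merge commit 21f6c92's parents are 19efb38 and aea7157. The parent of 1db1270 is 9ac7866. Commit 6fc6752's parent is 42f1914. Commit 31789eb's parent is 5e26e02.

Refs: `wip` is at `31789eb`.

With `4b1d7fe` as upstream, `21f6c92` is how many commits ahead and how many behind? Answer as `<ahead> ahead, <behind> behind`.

Reachable from 21f6c92: {19efb38, 1db1270, 20b5acb, 21f6c92, 42f1914, 6fc6752, 9ac7866, aea7157}.
Reachable from 4b1d7fe: {16e7e13, 19efb38, 1db1270, 20b5acb, 21f6c92, 31789eb, 3b73b2a, 42f1914, 4b1d7fe, 5a6488d, 5e26e02, 6fc6752, 9303dc6, 9ac7866, aea7157, c9d589c}.
Only in 21f6c92's history (ahead): {} — 0.
Only in 4b1d7fe's history (behind): {16e7e13, 31789eb, 3b73b2a, 4b1d7fe, 5a6488d, 5e26e02, 9303dc6, c9d589c} — 8.

0 ahead, 8 behind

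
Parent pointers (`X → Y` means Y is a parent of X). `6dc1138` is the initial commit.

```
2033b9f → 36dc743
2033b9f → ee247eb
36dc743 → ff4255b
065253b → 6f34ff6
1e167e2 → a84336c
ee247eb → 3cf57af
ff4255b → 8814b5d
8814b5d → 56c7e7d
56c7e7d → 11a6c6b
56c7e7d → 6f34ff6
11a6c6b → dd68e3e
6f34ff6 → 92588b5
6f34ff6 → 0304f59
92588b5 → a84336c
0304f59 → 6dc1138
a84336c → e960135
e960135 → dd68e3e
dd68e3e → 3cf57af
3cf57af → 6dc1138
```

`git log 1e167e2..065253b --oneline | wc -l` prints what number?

4

Reachable from 065253b: {0304f59, 065253b, 3cf57af, 6dc1138, 6f34ff6, 92588b5, a84336c, dd68e3e, e960135}.
Reachable from 1e167e2: {1e167e2, 3cf57af, 6dc1138, a84336c, dd68e3e, e960135}.
In 065253b's history but not 1e167e2's: {0304f59, 065253b, 6f34ff6, 92588b5} — 4 commits.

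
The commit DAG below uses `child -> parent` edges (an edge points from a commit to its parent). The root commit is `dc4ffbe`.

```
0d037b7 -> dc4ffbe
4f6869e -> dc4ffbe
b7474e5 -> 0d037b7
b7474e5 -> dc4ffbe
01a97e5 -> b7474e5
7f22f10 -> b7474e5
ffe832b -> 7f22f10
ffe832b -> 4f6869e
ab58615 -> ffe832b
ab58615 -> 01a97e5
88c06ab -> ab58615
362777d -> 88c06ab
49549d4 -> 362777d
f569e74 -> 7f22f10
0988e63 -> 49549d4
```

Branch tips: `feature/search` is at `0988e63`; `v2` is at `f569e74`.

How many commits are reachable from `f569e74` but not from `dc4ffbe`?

Reachable from f569e74: {0d037b7, 7f22f10, b7474e5, dc4ffbe, f569e74}.
Reachable from dc4ffbe: {dc4ffbe}.
In f569e74's history but not dc4ffbe's: {0d037b7, 7f22f10, b7474e5, f569e74} — 4 commits.

4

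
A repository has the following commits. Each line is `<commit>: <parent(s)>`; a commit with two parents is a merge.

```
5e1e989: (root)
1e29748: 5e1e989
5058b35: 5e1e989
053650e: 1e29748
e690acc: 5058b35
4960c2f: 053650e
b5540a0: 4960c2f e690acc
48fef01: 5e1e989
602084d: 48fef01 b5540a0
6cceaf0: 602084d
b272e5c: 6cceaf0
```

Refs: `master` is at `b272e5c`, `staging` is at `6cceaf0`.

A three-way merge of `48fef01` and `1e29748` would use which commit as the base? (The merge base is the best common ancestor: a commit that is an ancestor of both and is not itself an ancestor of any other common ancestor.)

5e1e989

Ancestors of 48fef01: {48fef01, 5e1e989}.
Ancestors of 1e29748: {1e29748, 5e1e989}.
Common ancestors: {5e1e989}.
The only common ancestor is 5e1e989, so it is the merge base.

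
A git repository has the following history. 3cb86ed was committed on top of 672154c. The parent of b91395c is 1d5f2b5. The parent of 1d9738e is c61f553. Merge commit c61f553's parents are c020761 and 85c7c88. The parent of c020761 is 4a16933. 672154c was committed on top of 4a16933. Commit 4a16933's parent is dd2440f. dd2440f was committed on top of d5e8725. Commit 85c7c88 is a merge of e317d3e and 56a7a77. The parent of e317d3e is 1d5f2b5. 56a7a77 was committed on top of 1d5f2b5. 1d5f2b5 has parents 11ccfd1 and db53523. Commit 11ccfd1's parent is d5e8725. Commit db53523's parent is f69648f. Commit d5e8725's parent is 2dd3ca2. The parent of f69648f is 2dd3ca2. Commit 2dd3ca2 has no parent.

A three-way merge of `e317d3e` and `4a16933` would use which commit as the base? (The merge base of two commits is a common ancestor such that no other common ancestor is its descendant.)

d5e8725

Ancestors of e317d3e: {11ccfd1, 1d5f2b5, 2dd3ca2, d5e8725, db53523, e317d3e, f69648f}.
Ancestors of 4a16933: {2dd3ca2, 4a16933, d5e8725, dd2440f}.
Common ancestors: {2dd3ca2, d5e8725}.
Among these, d5e8725 is not an ancestor of any other common ancestor — it is the merge base.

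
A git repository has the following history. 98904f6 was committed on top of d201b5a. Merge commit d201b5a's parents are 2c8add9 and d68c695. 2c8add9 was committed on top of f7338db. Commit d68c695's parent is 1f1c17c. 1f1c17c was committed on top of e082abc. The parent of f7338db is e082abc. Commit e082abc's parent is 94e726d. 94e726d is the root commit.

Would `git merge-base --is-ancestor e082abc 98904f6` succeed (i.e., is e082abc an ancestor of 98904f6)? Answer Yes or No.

Yes

Ancestors of 98904f6 (commits reachable by following parents): {1f1c17c, 2c8add9, 94e726d, 98904f6, d201b5a, d68c695, e082abc, f7338db}.
e082abc is in that set, so it is an ancestor of 98904f6.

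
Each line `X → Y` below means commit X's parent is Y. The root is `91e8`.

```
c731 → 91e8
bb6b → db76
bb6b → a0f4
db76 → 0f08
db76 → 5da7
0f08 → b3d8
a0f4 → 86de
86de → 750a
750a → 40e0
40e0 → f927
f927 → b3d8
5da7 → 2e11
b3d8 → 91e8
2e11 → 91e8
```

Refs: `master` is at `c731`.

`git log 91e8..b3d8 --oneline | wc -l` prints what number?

Reachable from b3d8: {91e8, b3d8}.
Reachable from 91e8: {91e8}.
In b3d8's history but not 91e8's: {b3d8} — 1 commit.

1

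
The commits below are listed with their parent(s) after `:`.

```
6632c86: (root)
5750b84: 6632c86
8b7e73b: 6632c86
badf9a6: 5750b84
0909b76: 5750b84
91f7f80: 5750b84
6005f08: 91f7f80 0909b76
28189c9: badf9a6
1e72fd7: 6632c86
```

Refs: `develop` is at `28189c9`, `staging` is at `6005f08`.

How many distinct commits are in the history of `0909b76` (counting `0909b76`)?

Walking parent pointers from 0909b76: reachable set = {0909b76, 5750b84, 6632c86}.
That is 3 commits.

3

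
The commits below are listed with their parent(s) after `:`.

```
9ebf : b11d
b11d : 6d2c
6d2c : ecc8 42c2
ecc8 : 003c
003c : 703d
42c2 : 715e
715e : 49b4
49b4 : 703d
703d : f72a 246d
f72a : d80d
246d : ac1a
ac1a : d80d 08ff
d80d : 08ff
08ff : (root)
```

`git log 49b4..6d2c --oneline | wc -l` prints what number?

5

Reachable from 6d2c: {003c, 08ff, 246d, 42c2, 49b4, 6d2c, 703d, 715e, ac1a, d80d, ecc8, f72a}.
Reachable from 49b4: {08ff, 246d, 49b4, 703d, ac1a, d80d, f72a}.
In 6d2c's history but not 49b4's: {003c, 42c2, 6d2c, 715e, ecc8} — 5 commits.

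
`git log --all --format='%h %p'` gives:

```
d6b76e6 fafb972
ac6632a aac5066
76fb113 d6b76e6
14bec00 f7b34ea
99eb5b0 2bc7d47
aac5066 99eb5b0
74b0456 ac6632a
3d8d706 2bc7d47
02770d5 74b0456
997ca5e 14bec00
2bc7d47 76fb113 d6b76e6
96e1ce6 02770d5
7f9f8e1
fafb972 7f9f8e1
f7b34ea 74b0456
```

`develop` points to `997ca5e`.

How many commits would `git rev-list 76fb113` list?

4

Walking parent pointers from 76fb113: reachable set = {76fb113, 7f9f8e1, d6b76e6, fafb972}.
That is 4 commits.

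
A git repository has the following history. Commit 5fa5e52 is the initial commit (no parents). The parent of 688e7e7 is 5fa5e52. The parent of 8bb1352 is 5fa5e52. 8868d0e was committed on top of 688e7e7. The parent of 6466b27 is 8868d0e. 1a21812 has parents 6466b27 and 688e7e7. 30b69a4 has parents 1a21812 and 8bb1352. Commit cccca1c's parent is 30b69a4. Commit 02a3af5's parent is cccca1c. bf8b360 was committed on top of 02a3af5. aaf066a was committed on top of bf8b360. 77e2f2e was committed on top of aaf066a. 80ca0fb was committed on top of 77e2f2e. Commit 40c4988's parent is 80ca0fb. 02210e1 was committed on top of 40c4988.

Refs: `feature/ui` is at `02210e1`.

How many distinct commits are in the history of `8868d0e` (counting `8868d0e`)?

3

Walking parent pointers from 8868d0e: reachable set = {5fa5e52, 688e7e7, 8868d0e}.
That is 3 commits.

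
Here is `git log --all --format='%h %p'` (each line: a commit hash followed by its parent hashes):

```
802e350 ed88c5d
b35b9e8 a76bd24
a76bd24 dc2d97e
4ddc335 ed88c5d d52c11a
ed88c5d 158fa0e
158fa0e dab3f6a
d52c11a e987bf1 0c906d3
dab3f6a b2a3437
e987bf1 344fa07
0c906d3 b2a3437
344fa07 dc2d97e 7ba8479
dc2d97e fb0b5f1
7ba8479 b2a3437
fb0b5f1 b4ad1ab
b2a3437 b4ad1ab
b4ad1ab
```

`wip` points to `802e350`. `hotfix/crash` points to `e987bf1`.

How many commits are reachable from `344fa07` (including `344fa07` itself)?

6

Walking parent pointers from 344fa07: reachable set = {344fa07, 7ba8479, b2a3437, b4ad1ab, dc2d97e, fb0b5f1}.
That is 6 commits.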